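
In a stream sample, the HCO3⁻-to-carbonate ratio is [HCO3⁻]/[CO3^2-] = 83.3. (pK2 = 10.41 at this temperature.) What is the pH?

From K2 = [H⁺][CO3^2-]/[HCO3⁻]:  pH = pK2 − log₁₀([HCO3⁻]/[CO3^2-])
log₁₀(83.3) = +1.921
pH = 10.41 − (+1.921) = 8.49

pH = 8.49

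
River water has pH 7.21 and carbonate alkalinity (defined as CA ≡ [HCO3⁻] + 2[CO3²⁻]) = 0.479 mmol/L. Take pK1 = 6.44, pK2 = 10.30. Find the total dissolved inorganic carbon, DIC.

DIC = 0.560 mmol/L

CA = [HCO3⁻] + 2[CO3²⁻] = (α₁ + 2α₂)·DIC
At pH 7.21: [H⁺]/K1 = 10^-0.77 = 0.16982, K2/[H⁺] = 10^-3.09 = 0.00081283
α₁ = 1/(1 + 0.16982 + 0.00081283) = 1/1.1706 = 0.8542; α₂ = α₁·K2/[H⁺] = 0.0006943
α₁ + 2α₂ = 0.8556
DIC = CA / (α₁ + 2α₂) = 0.479 / 0.8556 = 0.560 mmol/L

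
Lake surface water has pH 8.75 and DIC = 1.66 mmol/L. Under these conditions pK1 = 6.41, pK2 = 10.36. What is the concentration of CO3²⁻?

[CO3²⁻] = 0.0396 mmol/L

α₂ = 1 / (1 + [H⁺]/K2 + [H⁺]²/(K1K2)) = 1 / (1 + 10^+1.61 + 10^-0.73)
   = 1 / (1 + 40.738 + 0.18621) = 1/41.924 = 0.02385
[CO3²⁻] = α₂ × DIC = 0.02385 × 1.66 = 0.0396 mmol/L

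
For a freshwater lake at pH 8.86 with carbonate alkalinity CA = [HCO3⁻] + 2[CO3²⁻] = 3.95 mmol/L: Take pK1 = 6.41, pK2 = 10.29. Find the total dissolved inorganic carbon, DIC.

CA = [HCO3⁻] + 2[CO3²⁻] = (α₁ + 2α₂)·DIC
At pH 8.86: [H⁺]/K1 = 10^-2.45 = 0.0035481, K2/[H⁺] = 10^-1.43 = 0.037154
α₁ = 1/(1 + 0.0035481 + 0.037154) = 1/1.0407 = 0.9609; α₂ = α₁·K2/[H⁺] = 0.03570
α₁ + 2α₂ = 1.0323
DIC = CA / (α₁ + 2α₂) = 3.95 / 1.0323 = 3.83 mmol/L

DIC = 3.83 mmol/L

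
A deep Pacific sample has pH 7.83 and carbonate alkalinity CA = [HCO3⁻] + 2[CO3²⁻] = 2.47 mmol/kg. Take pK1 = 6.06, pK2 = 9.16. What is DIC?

DIC = 2.40 mmol/kg

CA = [HCO3⁻] + 2[CO3²⁻] = (α₁ + 2α₂)·DIC
At pH 7.83: [H⁺]/K1 = 10^-1.77 = 0.016982, K2/[H⁺] = 10^-1.33 = 0.046774
α₁ = 1/(1 + 0.016982 + 0.046774) = 1/1.0638 = 0.9401; α₂ = α₁·K2/[H⁺] = 0.04397
α₁ + 2α₂ = 1.0280
DIC = CA / (α₁ + 2α₂) = 2.47 / 1.0280 = 2.40 mmol/kg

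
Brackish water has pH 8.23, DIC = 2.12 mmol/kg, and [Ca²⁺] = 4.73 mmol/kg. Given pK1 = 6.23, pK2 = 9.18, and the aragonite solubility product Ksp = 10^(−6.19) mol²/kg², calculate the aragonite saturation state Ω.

Ω = 1.55

α₂ = 1 / (1 + [H⁺]/K2 + [H⁺]²/(K1K2)) = 1 / (1 + 10^+0.95 + 10^-1.05)
   = 1 / (1 + 8.9125 + 0.089125) = 1/10.002 = 0.09998
[CO3²⁻] = α₂ × DIC = 0.09998 × 2.12 = 0.2120 mmol/kg
Ksp = 10^(−6.19) = 6.457×10^-7
Ω = [Ca²⁺][CO3²⁻]/Ksp = (4.73×10^-3)(2.120×10^-4) / 6.457×10^-7 = 1.55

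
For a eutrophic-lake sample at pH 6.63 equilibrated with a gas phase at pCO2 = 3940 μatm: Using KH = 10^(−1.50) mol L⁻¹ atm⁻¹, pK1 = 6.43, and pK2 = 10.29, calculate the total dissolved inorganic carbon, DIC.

[CO2*] = KH · pCO2 = 10^(−1.50) × 3940×10^-6 = 1.246×10^-4 mol/L
α₀ = 1/(1 + K1/[H⁺] + K1K2/[H⁺]²) = 1/(1 + 10^+0.20 + 10^-3.46) = 0.3868
DIC = [CO2*]/α₀ = 1.246×10^-4 / 0.3868 = 0.322 mmol/L

DIC = 0.322 mmol/L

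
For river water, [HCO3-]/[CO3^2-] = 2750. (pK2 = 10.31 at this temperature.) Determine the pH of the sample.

From K2 = [H⁺][CO3^2-]/[HCO3-]:  pH = pK2 − log₁₀([HCO3-]/[CO3^2-])
log₁₀(2750) = +3.439
pH = 10.31 − (+3.439) = 6.87

pH = 6.87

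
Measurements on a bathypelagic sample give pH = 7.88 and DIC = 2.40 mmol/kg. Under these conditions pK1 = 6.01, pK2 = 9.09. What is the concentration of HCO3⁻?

α₁ = 1 / (1 + [H⁺]/K1 + K2/[H⁺]) = 1 / (1 + 10^-1.87 + 10^-1.21)
   = 1 / (1 + 0.013490 + 0.061660) = 1/1.0751 = 0.9301
[HCO3⁻] = α₁ × DIC = 0.9301 × 2.40 = 2.23 mmol/kg

[HCO3⁻] = 2.23 mmol/kg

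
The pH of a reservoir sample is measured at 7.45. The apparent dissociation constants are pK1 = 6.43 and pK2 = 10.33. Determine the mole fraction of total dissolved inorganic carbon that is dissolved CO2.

α₀ = 0.0871

α₀ = 1 / (1 + K1/[H⁺] + K1K2/[H⁺]²) = 1 / (1 + 10^+1.02 + 10^-1.86)
   = 1 / (1 + 10.471 + 0.013804) = 1/11.485 = 0.08707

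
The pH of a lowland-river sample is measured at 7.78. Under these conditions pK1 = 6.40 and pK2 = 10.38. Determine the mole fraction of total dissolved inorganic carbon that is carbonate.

α₂ = 1 / (1 + [H⁺]/K2 + [H⁺]²/(K1K2)) = 1 / (1 + 10^+2.60 + 10^+1.22)
   = 1 / (1 + 398.11 + 16.596) = 1/415.70 = 0.002406

α₂ = 0.00241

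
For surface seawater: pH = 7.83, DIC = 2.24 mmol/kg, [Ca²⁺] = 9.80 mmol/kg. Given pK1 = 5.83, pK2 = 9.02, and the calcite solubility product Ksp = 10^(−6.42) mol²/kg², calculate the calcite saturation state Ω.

α₂ = 1 / (1 + [H⁺]/K2 + [H⁺]²/(K1K2)) = 1 / (1 + 10^+1.19 + 10^-0.81)
   = 1 / (1 + 15.488 + 0.15488) = 1/16.643 = 0.06009
[CO3²⁻] = α₂ × DIC = 0.06009 × 2.24 = 0.1346 mmol/kg
Ksp = 10^(−6.42) = 3.802×10^-7
Ω = [Ca²⁺][CO3²⁻]/Ksp = (9.80×10^-3)(1.346×10^-4) / 3.802×10^-7 = 3.47

Ω = 3.47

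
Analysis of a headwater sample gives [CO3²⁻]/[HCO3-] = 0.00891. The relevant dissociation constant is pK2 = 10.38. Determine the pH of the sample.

pH = 8.33

From K2 = [H⁺][CO3²⁻]/[HCO3-]:  pH = pK2 + log₁₀([CO3²⁻]/[HCO3-])
log₁₀(0.00891) = -2.050
pH = 10.38 + (-2.050) = 8.33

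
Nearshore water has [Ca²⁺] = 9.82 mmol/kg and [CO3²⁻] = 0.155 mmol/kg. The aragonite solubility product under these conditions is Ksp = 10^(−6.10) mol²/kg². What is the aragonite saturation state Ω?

Ksp = 10^(−6.10) = 7.943×10^-7
Ω = [Ca²⁺][CO3²⁻]/Ksp = (9.82×10^-3)(0.155×10^-3) / 7.943×10^-7 = 1.92

Ω = 1.92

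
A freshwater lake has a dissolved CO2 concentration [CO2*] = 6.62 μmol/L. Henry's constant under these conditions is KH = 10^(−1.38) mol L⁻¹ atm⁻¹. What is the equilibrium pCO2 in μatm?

KH = 10^(−1.38) = 4.169×10^-2 mol L⁻¹ atm⁻¹
pCO2 = [CO2*]/KH = 6.62×10^-6 / 4.169×10^-2 = 1.59×10^-4 atm = 159 μatm

pCO2 = 159 μatm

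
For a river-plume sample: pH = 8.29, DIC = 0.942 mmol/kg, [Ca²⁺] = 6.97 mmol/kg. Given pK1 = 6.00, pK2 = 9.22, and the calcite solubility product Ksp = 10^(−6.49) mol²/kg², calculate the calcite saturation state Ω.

α₂ = 1 / (1 + [H⁺]/K2 + [H⁺]²/(K1K2)) = 1 / (1 + 10^+0.93 + 10^-1.36)
   = 1 / (1 + 8.5114 + 0.043652) = 1/9.5550 = 0.1047
[CO3²⁻] = α₂ × DIC = 0.1047 × 0.942 = 0.09859 mmol/kg
Ksp = 10^(−6.49) = 3.236×10^-7
Ω = [Ca²⁺][CO3²⁻]/Ksp = (6.97×10^-3)(9.859×10^-5) / 3.236×10^-7 = 2.12

Ω = 2.12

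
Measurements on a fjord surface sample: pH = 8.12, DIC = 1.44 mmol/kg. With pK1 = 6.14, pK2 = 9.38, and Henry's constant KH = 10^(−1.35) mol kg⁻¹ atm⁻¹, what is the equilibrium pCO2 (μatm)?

α₀ = 1 / (1 + K1/[H⁺] + K1K2/[H⁺]²) = 1 / (1 + 10^+1.98 + 10^+0.72)
   = 1 / (1 + 95.499 + 5.2481) = 1/101.75 = 0.009828
[CO2*] = α₀ × DIC = 0.009828 × 1.44 = 0.01415 mmol/kg = 14.15 μmol/kg
pCO2 = [CO2*]/KH = 1.415×10^-5 / 4.467×10^-2 = 317 μatm

pCO2 = 317 μatm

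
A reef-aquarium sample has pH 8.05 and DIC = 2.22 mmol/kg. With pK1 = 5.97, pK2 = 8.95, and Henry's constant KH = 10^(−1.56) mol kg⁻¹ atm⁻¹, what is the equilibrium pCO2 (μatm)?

α₀ = 1 / (1 + K1/[H⁺] + K1K2/[H⁺]²) = 1 / (1 + 10^+2.08 + 10^+1.18)
   = 1 / (1 + 120.23 + 15.136) = 1/136.36 = 0.007333
[CO2*] = α₀ × DIC = 0.007333 × 2.22 = 0.01628 mmol/kg = 16.28 μmol/kg
pCO2 = [CO2*]/KH = 1.628×10^-5 / 2.754×10^-2 = 591 μatm

pCO2 = 591 μatm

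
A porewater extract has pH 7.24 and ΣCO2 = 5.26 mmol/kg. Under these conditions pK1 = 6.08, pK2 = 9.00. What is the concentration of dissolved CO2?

[CO2*] = 0.335 mmol/kg

α₀ = 1 / (1 + K1/[H⁺] + K1K2/[H⁺]²) = 1 / (1 + 10^+1.16 + 10^-0.60)
   = 1 / (1 + 14.454 + 0.25119) = 1/15.706 = 0.06367
[CO2*] = α₀ × DIC = 0.06367 × 5.26 = 0.335 mmol/kg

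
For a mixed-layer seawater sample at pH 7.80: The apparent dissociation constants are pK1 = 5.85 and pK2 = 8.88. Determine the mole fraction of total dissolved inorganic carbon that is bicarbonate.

α₁ = 1 / (1 + [H⁺]/K1 + K2/[H⁺]) = 1 / (1 + 10^-1.95 + 10^-1.08)
   = 1 / (1 + 0.011220 + 0.083176) = 1/1.0944 = 0.9137

α₁ = 0.914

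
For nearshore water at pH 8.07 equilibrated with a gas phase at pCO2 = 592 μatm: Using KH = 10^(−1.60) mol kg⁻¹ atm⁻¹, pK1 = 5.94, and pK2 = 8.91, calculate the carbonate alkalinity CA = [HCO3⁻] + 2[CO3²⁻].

CA = 2.59 mmol/kg

[CO2*] = KH · pCO2 = 10^(−1.60) × 592×10^-6 = 1.487×10^-5 mol/kg
α₀ = 1/(1 + K1/[H⁺] + K1K2/[H⁺]²) = 1/(1 + 10^+2.13 + 10^+1.29) = 0.006435
DIC = [CO2*]/α₀ = 1.487×10^-5 / 0.006435 = 2.311 mmol/kg
CA = (α₁ + 2α₂)·DIC = (0.8681 + 2×0.1255) × 2.311 = 2.59 mmol/kg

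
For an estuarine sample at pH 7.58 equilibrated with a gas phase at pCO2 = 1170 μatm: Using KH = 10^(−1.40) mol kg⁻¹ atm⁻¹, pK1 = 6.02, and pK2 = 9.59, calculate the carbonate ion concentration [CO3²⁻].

[CO2*] = KH · pCO2 = 10^(−1.40) × 1170×10^-6 = 4.658×10^-5 mol/kg
α₀ = 1/(1 + K1/[H⁺] + K1K2/[H⁺]²) = 1/(1 + 10^+1.56 + 10^-0.45) = 0.02655
DIC = [CO2*]/α₀ = 4.658×10^-5 / 0.02655 = 1.754 mmol/kg
[CO3²⁻] = α₂·DIC; α₂ = 0.009421, so [CO3²⁻] = 0.009421 × 1.754 = 0.0165 mmol/kg = 16.5 μmol/kg

[CO3²⁻] = 16.5 μmol/kg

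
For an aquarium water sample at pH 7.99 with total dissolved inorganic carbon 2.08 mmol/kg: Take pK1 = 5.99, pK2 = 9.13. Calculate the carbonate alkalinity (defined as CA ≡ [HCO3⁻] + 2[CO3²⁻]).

CA = [HCO3⁻] + 2[CO3²⁻] = (α₁ + 2α₂)·DIC
At pH 7.99: [H⁺]/K1 = 10^-2.00 = 0.010000, K2/[H⁺] = 10^-1.14 = 0.072444
α₁ = 1/(1 + 0.010000 + 0.072444) = 1/1.0824 = 0.9238; α₂ = α₁·K2/[H⁺] = 0.06693
α₁ + 2α₂ = 1.0577
CA = 1.0577 × 2.08 = 2.20 mmol/kg

CA = 2.20 mmol/kg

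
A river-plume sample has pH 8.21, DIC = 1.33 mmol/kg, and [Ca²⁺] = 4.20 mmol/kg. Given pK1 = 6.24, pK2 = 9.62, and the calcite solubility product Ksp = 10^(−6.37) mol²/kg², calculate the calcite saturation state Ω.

α₂ = 1 / (1 + [H⁺]/K2 + [H⁺]²/(K1K2)) = 1 / (1 + 10^+1.41 + 10^-0.56)
   = 1 / (1 + 25.704 + 0.27542) = 1/26.979 = 0.03707
[CO3²⁻] = α₂ × DIC = 0.03707 × 1.33 = 0.04930 mmol/kg
Ksp = 10^(−6.37) = 4.266×10^-7
Ω = [Ca²⁺][CO3²⁻]/Ksp = (4.20×10^-3)(4.930×10^-5) / 4.266×10^-7 = 0.485

Ω = 0.485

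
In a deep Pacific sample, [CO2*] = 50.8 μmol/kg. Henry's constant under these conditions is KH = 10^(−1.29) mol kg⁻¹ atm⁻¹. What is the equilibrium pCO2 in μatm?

KH = 10^(−1.29) = 5.129×10^-2 mol kg⁻¹ atm⁻¹
pCO2 = [CO2*]/KH = 50.8×10^-6 / 5.129×10^-2 = 9.91×10^-4 atm = 991 μatm

pCO2 = 991 μatm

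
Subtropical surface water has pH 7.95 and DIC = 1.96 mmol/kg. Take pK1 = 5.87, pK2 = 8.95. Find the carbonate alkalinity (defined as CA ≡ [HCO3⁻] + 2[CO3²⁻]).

CA = [HCO3⁻] + 2[CO3²⁻] = (α₁ + 2α₂)·DIC
At pH 7.95: [H⁺]/K1 = 10^-2.08 = 0.0083176, K2/[H⁺] = 10^-1.00 = 0.10000
α₁ = 1/(1 + 0.0083176 + 0.10000) = 1/1.1083 = 0.9023; α₂ = α₁·K2/[H⁺] = 0.09023
α₁ + 2α₂ = 1.0827
CA = 1.0827 × 1.96 = 2.12 mmol/kg

CA = 2.12 mmol/kg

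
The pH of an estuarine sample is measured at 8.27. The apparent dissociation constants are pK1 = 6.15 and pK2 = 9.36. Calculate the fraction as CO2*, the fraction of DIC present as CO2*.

α₀ = 1 / (1 + K1/[H⁺] + K1K2/[H⁺]²) = 1 / (1 + 10^+2.12 + 10^+1.03)
   = 1 / (1 + 131.83 + 10.715) = 1/143.54 = 0.006967

α₀ = 0.00697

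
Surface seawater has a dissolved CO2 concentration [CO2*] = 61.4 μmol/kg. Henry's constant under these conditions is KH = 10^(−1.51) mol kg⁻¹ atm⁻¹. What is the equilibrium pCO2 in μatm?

KH = 10^(−1.51) = 3.090×10^-2 mol kg⁻¹ atm⁻¹
pCO2 = [CO2*]/KH = 61.4×10^-6 / 3.090×10^-2 = 1.99×10^-3 atm = 1990 μatm

pCO2 = 1990 μatm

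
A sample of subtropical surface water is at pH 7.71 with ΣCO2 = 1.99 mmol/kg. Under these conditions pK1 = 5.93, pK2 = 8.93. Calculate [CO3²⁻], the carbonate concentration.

[CO3²⁻] = 0.111 mmol/kg

α₂ = 1 / (1 + [H⁺]/K2 + [H⁺]²/(K1K2)) = 1 / (1 + 10^+1.22 + 10^-0.56)
   = 1 / (1 + 16.596 + 0.27542) = 1/17.871 = 0.05596
[CO3²⁻] = α₂ × DIC = 0.05596 × 1.99 = 0.111 mmol/kg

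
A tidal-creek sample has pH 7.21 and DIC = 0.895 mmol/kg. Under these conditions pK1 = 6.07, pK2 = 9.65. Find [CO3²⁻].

[CO3²⁻] = 3.02 μmol/kg

α₂ = 1 / (1 + [H⁺]/K2 + [H⁺]²/(K1K2)) = 1 / (1 + 10^+2.44 + 10^+1.30)
   = 1 / (1 + 275.42 + 19.953) = 1/296.38 = 0.003374
[CO3²⁻] = α₂ × DIC = 0.003374 × 0.895 = 0.00302 mmol/kg = 3.02 μmol/kg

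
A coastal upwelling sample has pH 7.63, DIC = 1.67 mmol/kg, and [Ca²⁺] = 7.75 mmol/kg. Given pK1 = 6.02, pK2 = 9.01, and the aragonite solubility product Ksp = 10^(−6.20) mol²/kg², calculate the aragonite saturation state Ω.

α₂ = 1 / (1 + [H⁺]/K2 + [H⁺]²/(K1K2)) = 1 / (1 + 10^+1.38 + 10^-0.23)
   = 1 / (1 + 23.988 + 0.58884) = 1/25.577 = 0.03910
[CO3²⁻] = α₂ × DIC = 0.03910 × 1.67 = 0.06529 mmol/kg
Ksp = 10^(−6.20) = 6.310×10^-7
Ω = [Ca²⁺][CO3²⁻]/Ksp = (7.75×10^-3)(6.529×10^-5) / 6.310×10^-7 = 0.802

Ω = 0.802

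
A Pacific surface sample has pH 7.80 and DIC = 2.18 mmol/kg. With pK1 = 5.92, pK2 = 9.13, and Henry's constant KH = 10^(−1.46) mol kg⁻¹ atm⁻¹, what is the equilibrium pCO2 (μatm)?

pCO2 = 782 μatm

α₀ = 1 / (1 + K1/[H⁺] + K1K2/[H⁺]²) = 1 / (1 + 10^+1.88 + 10^+0.55)
   = 1 / (1 + 75.858 + 3.5481) = 1/80.406 = 0.01244
[CO2*] = α₀ × DIC = 0.01244 × 2.18 = 0.02711 mmol/kg
pCO2 = [CO2*]/KH = 2.711×10^-5 / 3.467×10^-2 = 782 μatm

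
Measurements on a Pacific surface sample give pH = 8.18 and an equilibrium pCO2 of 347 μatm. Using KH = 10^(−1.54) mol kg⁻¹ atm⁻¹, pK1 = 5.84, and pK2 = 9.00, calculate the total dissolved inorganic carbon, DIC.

[CO2*] = KH · pCO2 = 10^(−1.54) × 347×10^-6 = 1.001×10^-5 mol/kg
α₀ = 1/(1 + K1/[H⁺] + K1K2/[H⁺]²) = 1/(1 + 10^+2.34 + 10^+1.52) = 0.003954
DIC = [CO2*]/α₀ = 1.001×10^-5 / 0.003954 = 2.53 mmol/kg

DIC = 2.53 mmol/kg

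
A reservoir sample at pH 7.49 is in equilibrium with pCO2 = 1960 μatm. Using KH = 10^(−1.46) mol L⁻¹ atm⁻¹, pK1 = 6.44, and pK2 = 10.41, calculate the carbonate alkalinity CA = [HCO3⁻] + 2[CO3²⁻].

[CO2*] = KH · pCO2 = 10^(−1.46) × 1960×10^-6 = 6.796×10^-5 mol/L
α₀ = 1/(1 + K1/[H⁺] + K1K2/[H⁺]²) = 1/(1 + 10^+1.05 + 10^-1.87) = 0.08174
DIC = [CO2*]/α₀ = 6.796×10^-5 / 0.08174 = 0.8314 mmol/L
CA = (α₁ + 2α₂)·DIC = (0.9172 + 2×0.001103) × 0.8314 = 0.764 mmol/L

CA = 0.764 mmol/L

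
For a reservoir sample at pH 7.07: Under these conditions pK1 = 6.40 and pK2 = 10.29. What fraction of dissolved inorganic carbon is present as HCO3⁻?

α₁ = 1 / (1 + [H⁺]/K1 + K2/[H⁺]) = 1 / (1 + 10^-0.67 + 10^-3.22)
   = 1 / (1 + 0.21380 + 0.00060256) = 1/1.2144 = 0.8235

α₁ = 0.823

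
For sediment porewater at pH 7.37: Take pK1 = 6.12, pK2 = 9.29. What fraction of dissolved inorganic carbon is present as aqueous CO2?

α₀ = 0.0526

α₀ = 1 / (1 + K1/[H⁺] + K1K2/[H⁺]²) = 1 / (1 + 10^+1.25 + 10^-0.67)
   = 1 / (1 + 17.783 + 0.21380) = 1/18.997 = 0.05264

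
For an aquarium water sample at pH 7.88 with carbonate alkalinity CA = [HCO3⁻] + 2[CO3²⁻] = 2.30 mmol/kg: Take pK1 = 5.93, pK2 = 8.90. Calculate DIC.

CA = [HCO3⁻] + 2[CO3²⁻] = (α₁ + 2α₂)·DIC
At pH 7.88: [H⁺]/K1 = 10^-1.95 = 0.011220, K2/[H⁺] = 10^-1.02 = 0.095499
α₁ = 1/(1 + 0.011220 + 0.095499) = 1/1.1067 = 0.9036; α₂ = α₁·K2/[H⁺] = 0.08629
α₁ + 2α₂ = 1.0762
DIC = CA / (α₁ + 2α₂) = 2.30 / 1.0762 = 2.14 mmol/kg

DIC = 2.14 mmol/kg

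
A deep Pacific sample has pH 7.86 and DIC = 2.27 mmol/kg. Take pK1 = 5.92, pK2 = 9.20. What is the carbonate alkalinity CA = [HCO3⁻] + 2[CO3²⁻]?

CA = [HCO3⁻] + 2[CO3²⁻] = (α₁ + 2α₂)·DIC
At pH 7.86: [H⁺]/K1 = 10^-1.94 = 0.011482, K2/[H⁺] = 10^-1.34 = 0.045709
α₁ = 1/(1 + 0.011482 + 0.045709) = 1/1.0572 = 0.9459; α₂ = α₁·K2/[H⁺] = 0.04324
α₁ + 2α₂ = 1.0324
CA = 1.0324 × 2.27 = 2.34 mmol/kg

CA = 2.34 mmol/kg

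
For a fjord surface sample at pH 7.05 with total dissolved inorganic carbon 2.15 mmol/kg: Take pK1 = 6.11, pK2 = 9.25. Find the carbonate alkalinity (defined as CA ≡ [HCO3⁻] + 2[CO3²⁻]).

CA = 1.94 mmol/kg

CA = [HCO3⁻] + 2[CO3²⁻] = (α₁ + 2α₂)·DIC
At pH 7.05: [H⁺]/K1 = 10^-0.94 = 0.11482, K2/[H⁺] = 10^-2.20 = 0.0063096
α₁ = 1/(1 + 0.11482 + 0.0063096) = 1/1.1211 = 0.8920; α₂ = α₁·K2/[H⁺] = 0.005628
α₁ + 2α₂ = 0.9032
CA = 0.9032 × 2.15 = 1.94 mmol/kg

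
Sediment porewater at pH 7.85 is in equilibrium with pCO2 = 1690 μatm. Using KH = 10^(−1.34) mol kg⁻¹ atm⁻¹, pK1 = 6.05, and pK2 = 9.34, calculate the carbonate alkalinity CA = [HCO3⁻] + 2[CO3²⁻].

[CO2*] = KH · pCO2 = 10^(−1.34) × 1690×10^-6 = 7.725×10^-5 mol/kg
α₀ = 1/(1 + K1/[H⁺] + K1K2/[H⁺]²) = 1/(1 + 10^+1.80 + 10^+0.31) = 0.01512
DIC = [CO2*]/α₀ = 7.725×10^-5 / 0.01512 = 5.109 mmol/kg
CA = (α₁ + 2α₂)·DIC = (0.9540 + 2×0.03087) × 5.109 = 5.19 mmol/kg

CA = 5.19 mmol/kg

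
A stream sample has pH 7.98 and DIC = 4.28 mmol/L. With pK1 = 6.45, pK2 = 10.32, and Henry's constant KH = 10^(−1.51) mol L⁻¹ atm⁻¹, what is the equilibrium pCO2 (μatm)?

pCO2 = 3950 μatm

α₀ = 1 / (1 + K1/[H⁺] + K1K2/[H⁺]²) = 1 / (1 + 10^+1.53 + 10^-0.81)
   = 1 / (1 + 33.884 + 0.15488) = 1/35.039 = 0.02854
[CO2*] = α₀ × DIC = 0.02854 × 4.28 = 0.1221 mmol/L
pCO2 = [CO2*]/KH = 1.221×10^-4 / 3.090×10^-2 = 3950 μatm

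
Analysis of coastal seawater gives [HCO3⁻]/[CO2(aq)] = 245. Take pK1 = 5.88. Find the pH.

pH = 8.27

From K1 = [H⁺][HCO3⁻]/[CO2(aq)]:  pH = pK1 + log₁₀([HCO3⁻]/[CO2(aq)])
log₁₀(245) = +2.389
pH = 5.88 + (+2.389) = 8.27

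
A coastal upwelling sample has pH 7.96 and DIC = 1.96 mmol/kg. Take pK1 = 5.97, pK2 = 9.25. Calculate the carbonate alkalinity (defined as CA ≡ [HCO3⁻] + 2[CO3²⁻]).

CA = 2.04 mmol/kg

CA = [HCO3⁻] + 2[CO3²⁻] = (α₁ + 2α₂)·DIC
At pH 7.96: [H⁺]/K1 = 10^-1.99 = 0.010233, K2/[H⁺] = 10^-1.29 = 0.051286
α₁ = 1/(1 + 0.010233 + 0.051286) = 1/1.0615 = 0.9420; α₂ = α₁·K2/[H⁺] = 0.04831
α₁ + 2α₂ = 1.0387
CA = 1.0387 × 1.96 = 2.04 mmol/kg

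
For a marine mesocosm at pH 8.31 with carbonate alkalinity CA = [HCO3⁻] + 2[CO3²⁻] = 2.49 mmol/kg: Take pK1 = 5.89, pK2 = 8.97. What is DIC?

CA = [HCO3⁻] + 2[CO3²⁻] = (α₁ + 2α₂)·DIC
At pH 8.31: [H⁺]/K1 = 10^-2.42 = 0.0038019, K2/[H⁺] = 10^-0.66 = 0.21878
α₁ = 1/(1 + 0.0038019 + 0.21878) = 1/1.2226 = 0.8179; α₂ = α₁·K2/[H⁺] = 0.1789
α₁ + 2α₂ = 1.1758
DIC = CA / (α₁ + 2α₂) = 2.49 / 1.1758 = 2.12 mmol/kg

DIC = 2.12 mmol/kg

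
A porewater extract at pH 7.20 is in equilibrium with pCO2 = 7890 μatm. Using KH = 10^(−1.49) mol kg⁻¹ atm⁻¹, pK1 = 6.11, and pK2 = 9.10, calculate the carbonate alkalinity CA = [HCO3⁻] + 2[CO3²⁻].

[CO2*] = KH · pCO2 = 10^(−1.49) × 7890×10^-6 = 2.553×10^-4 mol/kg
α₀ = 1/(1 + K1/[H⁺] + K1K2/[H⁺]²) = 1/(1 + 10^+1.09 + 10^-0.81) = 0.07431
DIC = [CO2*]/α₀ = 2.553×10^-4 / 0.07431 = 3.436 mmol/kg
CA = (α₁ + 2α₂)·DIC = (0.9142 + 2×0.01151) × 3.436 = 3.22 mmol/kg

CA = 3.22 mmol/kg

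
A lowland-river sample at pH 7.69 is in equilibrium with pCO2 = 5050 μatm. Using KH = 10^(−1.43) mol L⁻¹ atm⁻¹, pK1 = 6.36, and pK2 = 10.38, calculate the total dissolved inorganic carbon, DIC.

DIC = 4.21 mmol/L

[CO2*] = KH · pCO2 = 10^(−1.43) × 5050×10^-6 = 1.876×10^-4 mol/L
α₀ = 1/(1 + K1/[H⁺] + K1K2/[H⁺]²) = 1/(1 + 10^+1.33 + 10^-1.36) = 0.04460
DIC = [CO2*]/α₀ = 1.876×10^-4 / 0.04460 = 4.21 mmol/L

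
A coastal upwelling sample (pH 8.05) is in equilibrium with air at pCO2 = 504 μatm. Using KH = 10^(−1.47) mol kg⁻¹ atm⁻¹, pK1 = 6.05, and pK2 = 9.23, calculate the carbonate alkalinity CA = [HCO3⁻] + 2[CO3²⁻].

[CO2*] = KH · pCO2 = 10^(−1.47) × 504×10^-6 = 1.708×10^-5 mol/kg
α₀ = 1/(1 + K1/[H⁺] + K1K2/[H⁺]²) = 1/(1 + 10^+2.00 + 10^+0.82) = 0.009293
DIC = [CO2*]/α₀ = 1.708×10^-5 / 0.009293 = 1.838 mmol/kg
CA = (α₁ + 2α₂)·DIC = (0.9293 + 2×0.06140) × 1.838 = 1.93 mmol/kg

CA = 1.93 mmol/kg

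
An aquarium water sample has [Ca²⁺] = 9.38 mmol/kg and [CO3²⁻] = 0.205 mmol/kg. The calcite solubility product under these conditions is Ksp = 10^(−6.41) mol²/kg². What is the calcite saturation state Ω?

Ω = 4.94

Ksp = 10^(−6.41) = 3.890×10^-7
Ω = [Ca²⁺][CO3²⁻]/Ksp = (9.38×10^-3)(0.205×10^-3) / 3.890×10^-7 = 4.94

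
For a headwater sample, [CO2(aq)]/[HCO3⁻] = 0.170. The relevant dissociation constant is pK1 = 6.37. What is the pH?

From K1 = [H⁺][HCO3⁻]/[CO2(aq)]:  pH = pK1 − log₁₀([CO2(aq)]/[HCO3⁻])
log₁₀(0.170) = -0.770
pH = 6.37 − (-0.770) = 7.14

pH = 7.14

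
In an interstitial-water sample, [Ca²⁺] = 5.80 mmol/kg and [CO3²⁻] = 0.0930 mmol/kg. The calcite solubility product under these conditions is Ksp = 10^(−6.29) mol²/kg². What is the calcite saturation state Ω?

Ω = 1.05

Ksp = 10^(−6.29) = 5.129×10^-7
Ω = [Ca²⁺][CO3²⁻]/Ksp = (5.80×10^-3)(0.0930×10^-3) / 5.129×10^-7 = 1.05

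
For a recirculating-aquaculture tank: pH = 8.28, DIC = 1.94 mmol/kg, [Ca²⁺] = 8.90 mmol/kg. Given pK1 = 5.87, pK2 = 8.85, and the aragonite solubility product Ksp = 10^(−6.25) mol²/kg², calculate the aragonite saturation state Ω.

α₂ = 1 / (1 + [H⁺]/K2 + [H⁺]²/(K1K2)) = 1 / (1 + 10^+0.57 + 10^-1.84)
   = 1 / (1 + 3.7154 + 0.014454) = 1/4.7298 = 0.2114
[CO3²⁻] = α₂ × DIC = 0.2114 × 1.94 = 0.4102 mmol/kg
Ksp = 10^(−6.25) = 5.623×10^-7
Ω = [Ca²⁺][CO3²⁻]/Ksp = (8.90×10^-3)(4.102×10^-4) / 5.623×10^-7 = 6.49

Ω = 6.49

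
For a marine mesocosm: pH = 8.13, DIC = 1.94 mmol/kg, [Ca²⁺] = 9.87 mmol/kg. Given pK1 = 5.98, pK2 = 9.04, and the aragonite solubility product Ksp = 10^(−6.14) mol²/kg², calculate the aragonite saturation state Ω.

Ω = 2.88

α₂ = 1 / (1 + [H⁺]/K2 + [H⁺]²/(K1K2)) = 1 / (1 + 10^+0.91 + 10^-1.24)
   = 1 / (1 + 8.1283 + 0.057544) = 1/9.1858 = 0.1089
[CO3²⁻] = α₂ × DIC = 0.1089 × 1.94 = 0.2112 mmol/kg
Ksp = 10^(−6.14) = 7.244×10^-7
Ω = [Ca²⁺][CO3²⁻]/Ksp = (9.87×10^-3)(2.112×10^-4) / 7.244×10^-7 = 2.88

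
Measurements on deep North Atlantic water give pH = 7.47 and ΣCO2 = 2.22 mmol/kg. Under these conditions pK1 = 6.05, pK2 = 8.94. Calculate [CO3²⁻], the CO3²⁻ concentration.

α₂ = 1 / (1 + [H⁺]/K2 + [H⁺]²/(K1K2)) = 1 / (1 + 10^+1.47 + 10^+0.05)
   = 1 / (1 + 29.512 + 1.1220) = 1/31.634 = 0.03161
[CO3²⁻] = α₂ × DIC = 0.03161 × 2.22 = 0.0702 mmol/kg

[CO3²⁻] = 0.0702 mmol/kg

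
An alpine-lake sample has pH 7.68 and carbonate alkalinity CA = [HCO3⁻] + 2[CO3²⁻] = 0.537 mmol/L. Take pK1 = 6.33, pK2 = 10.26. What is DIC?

CA = [HCO3⁻] + 2[CO3²⁻] = (α₁ + 2α₂)·DIC
At pH 7.68: [H⁺]/K1 = 10^-1.35 = 0.044668, K2/[H⁺] = 10^-2.58 = 0.0026303
α₁ = 1/(1 + 0.044668 + 0.0026303) = 1/1.0473 = 0.9548; α₂ = α₁·K2/[H⁺] = 0.002511
α₁ + 2α₂ = 0.9599
DIC = CA / (α₁ + 2α₂) = 0.537 / 0.9599 = 0.559 mmol/L

DIC = 0.559 mmol/L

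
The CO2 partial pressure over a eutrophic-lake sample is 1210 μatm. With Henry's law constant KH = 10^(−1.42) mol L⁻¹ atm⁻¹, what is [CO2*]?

KH = 10^(−1.42) = 3.802×10^-2 mol L⁻¹ atm⁻¹
[CO2*] = KH · pCO2 = 3.802×10^-2 × 1210×10^-6 atm = 4.60×10^-5 mol/L

[CO2*] = 46.0 μmol/L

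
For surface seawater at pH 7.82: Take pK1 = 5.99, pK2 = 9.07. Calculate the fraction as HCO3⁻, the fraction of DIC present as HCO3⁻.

α₁ = 1 / (1 + [H⁺]/K1 + K2/[H⁺]) = 1 / (1 + 10^-1.83 + 10^-1.25)
   = 1 / (1 + 0.014791 + 0.056234) = 1/1.0710 = 0.9337

α₁ = 0.934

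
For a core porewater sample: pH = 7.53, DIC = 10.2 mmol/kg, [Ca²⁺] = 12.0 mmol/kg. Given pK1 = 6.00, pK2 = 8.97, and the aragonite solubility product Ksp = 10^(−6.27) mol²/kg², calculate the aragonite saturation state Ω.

α₂ = 1 / (1 + [H⁺]/K2 + [H⁺]²/(K1K2)) = 1 / (1 + 10^+1.44 + 10^-0.09)
   = 1 / (1 + 27.542 + 0.81283) = 1/29.355 = 0.03407
[CO3²⁻] = α₂ × DIC = 0.03407 × 10.2 = 0.3475 mmol/kg
Ksp = 10^(−6.27) = 5.370×10^-7
Ω = [Ca²⁺][CO3²⁻]/Ksp = (12.0×10^-3)(3.475×10^-4) / 5.370×10^-7 = 7.76

Ω = 7.76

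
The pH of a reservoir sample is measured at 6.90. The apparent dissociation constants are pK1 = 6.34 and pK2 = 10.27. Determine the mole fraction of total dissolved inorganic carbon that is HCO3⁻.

α₁ = 0.784

α₁ = 1 / (1 + [H⁺]/K1 + K2/[H⁺]) = 1 / (1 + 10^-0.56 + 10^-3.37)
   = 1 / (1 + 0.27542 + 0.00042658) = 1/1.2758 = 0.7838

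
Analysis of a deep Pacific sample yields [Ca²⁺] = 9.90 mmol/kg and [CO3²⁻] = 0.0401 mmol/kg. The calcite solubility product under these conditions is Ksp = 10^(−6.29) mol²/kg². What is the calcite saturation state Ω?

Ω = 0.774

Ksp = 10^(−6.29) = 5.129×10^-7
Ω = [Ca²⁺][CO3²⁻]/Ksp = (9.90×10^-3)(0.0401×10^-3) / 5.129×10^-7 = 0.774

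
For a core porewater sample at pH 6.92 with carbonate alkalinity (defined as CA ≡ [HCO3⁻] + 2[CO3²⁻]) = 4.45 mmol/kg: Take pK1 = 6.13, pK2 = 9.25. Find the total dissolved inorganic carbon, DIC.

CA = [HCO3⁻] + 2[CO3²⁻] = (α₁ + 2α₂)·DIC
At pH 6.92: [H⁺]/K1 = 10^-0.79 = 0.16218, K2/[H⁺] = 10^-2.33 = 0.0046774
α₁ = 1/(1 + 0.16218 + 0.0046774) = 1/1.1669 = 0.8570; α₂ = α₁·K2/[H⁺] = 0.004008
α₁ + 2α₂ = 0.8650
DIC = CA / (α₁ + 2α₂) = 4.45 / 0.8650 = 5.14 mmol/kg

DIC = 5.14 mmol/kg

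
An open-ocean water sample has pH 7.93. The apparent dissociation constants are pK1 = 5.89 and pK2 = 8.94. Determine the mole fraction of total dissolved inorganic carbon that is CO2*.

α₀ = 1 / (1 + K1/[H⁺] + K1K2/[H⁺]²) = 1 / (1 + 10^+2.04 + 10^+1.03)
   = 1 / (1 + 109.65 + 10.715) = 1/121.36 = 0.008240

α₀ = 0.00824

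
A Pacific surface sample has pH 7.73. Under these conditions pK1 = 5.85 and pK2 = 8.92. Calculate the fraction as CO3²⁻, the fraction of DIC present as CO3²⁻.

α₂ = 1 / (1 + [H⁺]/K2 + [H⁺]²/(K1K2)) = 1 / (1 + 10^+1.19 + 10^-0.69)
   = 1 / (1 + 15.488 + 0.20417) = 1/16.692 = 0.05991

α₂ = 0.0599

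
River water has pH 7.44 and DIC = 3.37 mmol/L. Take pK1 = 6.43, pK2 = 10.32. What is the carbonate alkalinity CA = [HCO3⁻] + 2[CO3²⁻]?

CA = 3.07 mmol/L

CA = [HCO3⁻] + 2[CO3²⁻] = (α₁ + 2α₂)·DIC
At pH 7.44: [H⁺]/K1 = 10^-1.01 = 0.097724, K2/[H⁺] = 10^-2.88 = 0.0013183
α₁ = 1/(1 + 0.097724 + 0.0013183) = 1/1.0990 = 0.9099; α₂ = α₁·K2/[H⁺] = 0.001199
α₁ + 2α₂ = 0.9123
CA = 0.9123 × 3.37 = 3.07 mmol/L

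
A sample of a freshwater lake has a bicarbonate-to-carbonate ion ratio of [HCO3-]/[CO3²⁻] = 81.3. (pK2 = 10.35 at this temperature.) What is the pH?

pH = 8.44

From K2 = [H⁺][CO3²⁻]/[HCO3-]:  pH = pK2 − log₁₀([HCO3-]/[CO3²⁻])
log₁₀(81.3) = +1.910
pH = 10.35 − (+1.910) = 8.44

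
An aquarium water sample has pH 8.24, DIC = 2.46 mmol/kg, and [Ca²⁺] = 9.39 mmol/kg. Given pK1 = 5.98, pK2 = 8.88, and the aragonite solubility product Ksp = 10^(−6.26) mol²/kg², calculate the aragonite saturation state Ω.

α₂ = 1 / (1 + [H⁺]/K2 + [H⁺]²/(K1K2)) = 1 / (1 + 10^+0.64 + 10^-1.62)
   = 1 / (1 + 4.3652 + 0.023988) = 1/5.3891 = 0.1856
[CO3²⁻] = α₂ × DIC = 0.1856 × 2.46 = 0.4565 mmol/kg
Ksp = 10^(−6.26) = 5.495×10^-7
Ω = [Ca²⁺][CO3²⁻]/Ksp = (9.39×10^-3)(4.565×10^-4) / 5.495×10^-7 = 7.80

Ω = 7.80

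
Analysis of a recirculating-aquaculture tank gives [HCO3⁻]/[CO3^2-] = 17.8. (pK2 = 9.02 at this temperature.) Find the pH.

From K2 = [H⁺][CO3^2-]/[HCO3⁻]:  pH = pK2 − log₁₀([HCO3⁻]/[CO3^2-])
log₁₀(17.8) = +1.250
pH = 9.02 − (+1.250) = 7.77

pH = 7.77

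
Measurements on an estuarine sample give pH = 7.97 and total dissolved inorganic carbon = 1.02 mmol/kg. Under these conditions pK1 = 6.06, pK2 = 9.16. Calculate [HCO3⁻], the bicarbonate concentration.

[HCO3⁻] = 0.947 mmol/kg

α₁ = 1 / (1 + [H⁺]/K1 + K2/[H⁺]) = 1 / (1 + 10^-1.91 + 10^-1.19)
   = 1 / (1 + 0.012303 + 0.064565) = 1/1.0769 = 0.9286
[HCO3⁻] = α₁ × DIC = 0.9286 × 1.02 = 0.947 mmol/kg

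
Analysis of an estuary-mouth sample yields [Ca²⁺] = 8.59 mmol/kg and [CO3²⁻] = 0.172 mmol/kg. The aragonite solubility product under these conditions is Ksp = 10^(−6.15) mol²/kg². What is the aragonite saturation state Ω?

Ω = 2.09

Ksp = 10^(−6.15) = 7.079×10^-7
Ω = [Ca²⁺][CO3²⁻]/Ksp = (8.59×10^-3)(0.172×10^-3) / 7.079×10^-7 = 2.09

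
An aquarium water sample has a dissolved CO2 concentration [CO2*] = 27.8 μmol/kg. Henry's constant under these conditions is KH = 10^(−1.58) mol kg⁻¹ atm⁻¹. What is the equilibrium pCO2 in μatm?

KH = 10^(−1.58) = 2.630×10^-2 mol kg⁻¹ atm⁻¹
pCO2 = [CO2*]/KH = 27.8×10^-6 / 2.630×10^-2 = 1.06×10^-3 atm = 1060 μatm

pCO2 = 1060 μatm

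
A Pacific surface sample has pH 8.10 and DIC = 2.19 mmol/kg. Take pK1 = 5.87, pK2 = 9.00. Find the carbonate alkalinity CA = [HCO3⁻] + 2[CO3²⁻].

CA = [HCO3⁻] + 2[CO3²⁻] = (α₁ + 2α₂)·DIC
At pH 8.10: [H⁺]/K1 = 10^-2.23 = 0.0058884, K2/[H⁺] = 10^-0.90 = 0.12589
α₁ = 1/(1 + 0.0058884 + 0.12589) = 1/1.1318 = 0.8836; α₂ = α₁·K2/[H⁺] = 0.1112
α₁ + 2α₂ = 1.1060
CA = 1.1060 × 2.19 = 2.42 mmol/kg

CA = 2.42 mmol/kg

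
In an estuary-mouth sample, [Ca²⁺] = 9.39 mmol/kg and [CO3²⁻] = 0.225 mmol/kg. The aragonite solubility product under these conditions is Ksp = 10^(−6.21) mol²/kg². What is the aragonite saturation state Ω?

Ksp = 10^(−6.21) = 6.166×10^-7
Ω = [Ca²⁺][CO3²⁻]/Ksp = (9.39×10^-3)(0.225×10^-3) / 6.166×10^-7 = 3.43

Ω = 3.43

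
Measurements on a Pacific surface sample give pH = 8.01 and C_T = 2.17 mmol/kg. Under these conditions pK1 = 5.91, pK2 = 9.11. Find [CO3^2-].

[CO3²⁻] = 0.159 mmol/kg

α₂ = 1 / (1 + [H⁺]/K2 + [H⁺]²/(K1K2)) = 1 / (1 + 10^+1.10 + 10^-1.00)
   = 1 / (1 + 12.589 + 0.10000) = 1/13.689 = 0.07305
[CO3²⁻] = α₂ × DIC = 0.07305 × 2.17 = 0.159 mmol/kg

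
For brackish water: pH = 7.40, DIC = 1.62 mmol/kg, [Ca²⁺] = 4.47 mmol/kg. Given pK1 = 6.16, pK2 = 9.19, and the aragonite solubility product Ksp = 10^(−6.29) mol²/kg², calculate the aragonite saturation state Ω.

α₂ = 1 / (1 + [H⁺]/K2 + [H⁺]²/(K1K2)) = 1 / (1 + 10^+1.79 + 10^+0.55)
   = 1 / (1 + 61.660 + 3.5481) = 1/66.208 = 0.01510
[CO3²⁻] = α₂ × DIC = 0.01510 × 1.62 = 0.02447 mmol/kg
Ksp = 10^(−6.29) = 5.129×10^-7
Ω = [Ca²⁺][CO3²⁻]/Ksp = (4.47×10^-3)(2.447×10^-5) / 5.129×10^-7 = 0.213

Ω = 0.213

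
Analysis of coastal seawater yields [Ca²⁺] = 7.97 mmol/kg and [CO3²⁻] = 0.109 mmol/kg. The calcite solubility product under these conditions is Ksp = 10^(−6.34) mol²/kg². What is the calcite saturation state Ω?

Ksp = 10^(−6.34) = 4.571×10^-7
Ω = [Ca²⁺][CO3²⁻]/Ksp = (7.97×10^-3)(0.109×10^-3) / 4.571×10^-7 = 1.90

Ω = 1.90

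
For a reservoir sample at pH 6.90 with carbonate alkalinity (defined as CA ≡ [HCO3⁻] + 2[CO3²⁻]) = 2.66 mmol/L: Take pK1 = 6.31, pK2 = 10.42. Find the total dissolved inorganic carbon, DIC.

CA = [HCO3⁻] + 2[CO3²⁻] = (α₁ + 2α₂)·DIC
At pH 6.90: [H⁺]/K1 = 10^-0.59 = 0.25704, K2/[H⁺] = 10^-3.52 = 0.00030200
α₁ = 1/(1 + 0.25704 + 0.00030200) = 1/1.2573 = 0.7953; α₂ = α₁·K2/[H⁺] = 0.0002402
α₁ + 2α₂ = 0.7958
DIC = CA / (α₁ + 2α₂) = 2.66 / 0.7958 = 3.34 mmol/L

DIC = 3.34 mmol/L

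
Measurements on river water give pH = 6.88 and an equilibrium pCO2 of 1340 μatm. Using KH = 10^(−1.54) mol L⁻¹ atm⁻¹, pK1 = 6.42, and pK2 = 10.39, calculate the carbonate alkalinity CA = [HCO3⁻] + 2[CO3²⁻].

[CO2*] = KH · pCO2 = 10^(−1.54) × 1340×10^-6 = 3.865×10^-5 mol/L
α₀ = 1/(1 + K1/[H⁺] + K1K2/[H⁺]²) = 1/(1 + 10^+0.46 + 10^-3.05) = 0.2574
DIC = [CO2*]/α₀ = 3.865×10^-5 / 0.2574 = 0.1501 mmol/L
CA = (α₁ + 2α₂)·DIC = (0.7424 + 2×0.0002294) × 0.1501 = 0.112 mmol/L

CA = 0.112 mmol/L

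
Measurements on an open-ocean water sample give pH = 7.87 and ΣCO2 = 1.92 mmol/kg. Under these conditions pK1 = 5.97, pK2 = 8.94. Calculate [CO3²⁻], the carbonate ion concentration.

α₂ = 1 / (1 + [H⁺]/K2 + [H⁺]²/(K1K2)) = 1 / (1 + 10^+1.07 + 10^-0.83)
   = 1 / (1 + 11.749 + 0.14791) = 1/12.897 = 0.07754
[CO3²⁻] = α₂ × DIC = 0.07754 × 1.92 = 0.149 mmol/kg

[CO3²⁻] = 0.149 mmol/kg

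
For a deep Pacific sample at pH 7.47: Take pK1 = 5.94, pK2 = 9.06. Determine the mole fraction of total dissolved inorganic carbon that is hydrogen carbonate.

α₁ = 1 / (1 + [H⁺]/K1 + K2/[H⁺]) = 1 / (1 + 10^-1.53 + 10^-1.59)
   = 1 / (1 + 0.029512 + 0.025704) = 1/1.0552 = 0.9477

α₁ = 0.948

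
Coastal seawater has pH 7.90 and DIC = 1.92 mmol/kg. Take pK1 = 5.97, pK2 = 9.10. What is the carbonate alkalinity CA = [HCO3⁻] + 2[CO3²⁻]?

CA = [HCO3⁻] + 2[CO3²⁻] = (α₁ + 2α₂)·DIC
At pH 7.90: [H⁺]/K1 = 10^-1.93 = 0.011749, K2/[H⁺] = 10^-1.20 = 0.063096
α₁ = 1/(1 + 0.011749 + 0.063096) = 1/1.0748 = 0.9304; α₂ = α₁·K2/[H⁺] = 0.05870
α₁ + 2α₂ = 1.0478
CA = 1.0478 × 1.92 = 2.01 mmol/kg

CA = 2.01 mmol/kg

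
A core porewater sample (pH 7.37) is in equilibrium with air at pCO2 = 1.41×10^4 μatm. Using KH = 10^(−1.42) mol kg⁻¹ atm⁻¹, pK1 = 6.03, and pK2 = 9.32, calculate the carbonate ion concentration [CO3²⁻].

[CO2*] = KH · pCO2 = 10^(−1.42) × 1.41×10^4×10^-6 = 5.361×10^-4 mol/kg
α₀ = 1/(1 + K1/[H⁺] + K1K2/[H⁺]²) = 1/(1 + 10^+1.34 + 10^-0.61) = 0.04325
DIC = [CO2*]/α₀ = 5.361×10^-4 / 0.04325 = 12.40 mmol/kg
[CO3²⁻] = α₂·DIC; α₂ = 0.01062, so [CO3²⁻] = 0.01062 × 12.40 = 0.132 mmol/kg

[CO3²⁻] = 0.132 mmol/kg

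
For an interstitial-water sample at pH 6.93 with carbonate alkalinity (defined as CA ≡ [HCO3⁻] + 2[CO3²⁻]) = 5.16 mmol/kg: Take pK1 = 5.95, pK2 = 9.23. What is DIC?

CA = [HCO3⁻] + 2[CO3²⁻] = (α₁ + 2α₂)·DIC
At pH 6.93: [H⁺]/K1 = 10^-0.98 = 0.10471, K2/[H⁺] = 10^-2.30 = 0.0050119
α₁ = 1/(1 + 0.10471 + 0.0050119) = 1/1.1097 = 0.9011; α₂ = α₁·K2/[H⁺] = 0.004516
α₁ + 2α₂ = 0.9102
DIC = CA / (α₁ + 2α₂) = 5.16 / 0.9102 = 5.67 mmol/kg

DIC = 5.67 mmol/kg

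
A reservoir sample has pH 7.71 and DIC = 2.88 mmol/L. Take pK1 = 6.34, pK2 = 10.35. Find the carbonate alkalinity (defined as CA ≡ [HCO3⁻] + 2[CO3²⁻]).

CA = 2.77 mmol/L

CA = [HCO3⁻] + 2[CO3²⁻] = (α₁ + 2α₂)·DIC
At pH 7.71: [H⁺]/K1 = 10^-1.37 = 0.042658, K2/[H⁺] = 10^-2.64 = 0.0022909
α₁ = 1/(1 + 0.042658 + 0.0022909) = 1/1.0449 = 0.9570; α₂ = α₁·K2/[H⁺] = 0.002192
α₁ + 2α₂ = 0.9614
CA = 0.9614 × 2.88 = 2.77 mmol/L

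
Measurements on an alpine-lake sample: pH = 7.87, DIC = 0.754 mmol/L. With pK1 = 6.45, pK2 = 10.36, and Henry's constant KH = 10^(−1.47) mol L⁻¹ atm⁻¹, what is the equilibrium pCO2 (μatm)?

α₀ = 1 / (1 + K1/[H⁺] + K1K2/[H⁺]²) = 1 / (1 + 10^+1.42 + 10^-1.07)
   = 1 / (1 + 26.303 + 0.085114) = 1/27.388 = 0.03651
[CO2*] = α₀ × DIC = 0.03651 × 0.754 = 0.02753 mmol/L
pCO2 = [CO2*]/KH = 2.753×10^-5 / 3.388×10^-2 = 812 μatm

pCO2 = 812 μatm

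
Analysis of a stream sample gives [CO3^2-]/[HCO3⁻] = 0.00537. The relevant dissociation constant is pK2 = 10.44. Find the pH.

From K2 = [H⁺][CO3^2-]/[HCO3⁻]:  pH = pK2 + log₁₀([CO3^2-]/[HCO3⁻])
log₁₀(0.00537) = -2.270
pH = 10.44 + (-2.270) = 8.17

pH = 8.17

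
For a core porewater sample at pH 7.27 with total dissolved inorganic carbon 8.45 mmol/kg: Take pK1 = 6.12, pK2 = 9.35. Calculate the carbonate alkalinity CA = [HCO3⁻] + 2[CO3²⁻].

CA = 7.96 mmol/kg

CA = [HCO3⁻] + 2[CO3²⁻] = (α₁ + 2α₂)·DIC
At pH 7.27: [H⁺]/K1 = 10^-1.15 = 0.070795, K2/[H⁺] = 10^-2.08 = 0.0083176
α₁ = 1/(1 + 0.070795 + 0.0083176) = 1/1.0791 = 0.9267; α₂ = α₁·K2/[H⁺] = 0.007708
α₁ + 2α₂ = 0.9421
CA = 0.9421 × 8.45 = 7.96 mmol/kg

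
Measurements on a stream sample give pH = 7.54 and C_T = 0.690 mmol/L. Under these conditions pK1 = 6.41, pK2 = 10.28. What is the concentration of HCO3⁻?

[HCO3⁻] = 0.641 mmol/L

α₁ = 1 / (1 + [H⁺]/K1 + K2/[H⁺]) = 1 / (1 + 10^-1.13 + 10^-2.74)
   = 1 / (1 + 0.074131 + 0.0018197) = 1/1.0760 = 0.9294
[HCO3⁻] = α₁ × DIC = 0.9294 × 0.690 = 0.641 mmol/L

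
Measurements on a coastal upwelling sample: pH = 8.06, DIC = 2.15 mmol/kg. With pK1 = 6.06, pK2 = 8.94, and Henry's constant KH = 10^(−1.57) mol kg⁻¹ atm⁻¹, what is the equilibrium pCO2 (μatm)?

α₀ = 1 / (1 + K1/[H⁺] + K1K2/[H⁺]²) = 1 / (1 + 10^+2.00 + 10^+1.12)
   = 1 / (1 + 100.00 + 13.183) = 1/114.18 = 0.008758
[CO2*] = α₀ × DIC = 0.008758 × 2.15 = 0.01883 mmol/kg = 18.83 μmol/kg
pCO2 = [CO2*]/KH = 1.883×10^-5 / 2.692×10^-2 = 700 μatm

pCO2 = 700 μatm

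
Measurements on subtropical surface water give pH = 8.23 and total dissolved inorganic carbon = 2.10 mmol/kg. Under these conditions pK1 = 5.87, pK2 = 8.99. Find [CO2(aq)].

α₀ = 1 / (1 + K1/[H⁺] + K1K2/[H⁺]²) = 1 / (1 + 10^+2.36 + 10^+1.60)
   = 1 / (1 + 229.09 + 39.811) = 1/269.90 = 0.003705
[CO2*] = α₀ × DIC = 0.003705 × 2.10 = 0.00778 mmol/kg = 7.78 μmol/kg

[CO2*] = 7.78 μmol/kg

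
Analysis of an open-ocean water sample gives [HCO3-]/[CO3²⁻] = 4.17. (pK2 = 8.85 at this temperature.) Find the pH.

pH = 8.23

From K2 = [H⁺][CO3²⁻]/[HCO3-]:  pH = pK2 − log₁₀([HCO3-]/[CO3²⁻])
log₁₀(4.17) = +0.620
pH = 8.85 − (+0.620) = 8.23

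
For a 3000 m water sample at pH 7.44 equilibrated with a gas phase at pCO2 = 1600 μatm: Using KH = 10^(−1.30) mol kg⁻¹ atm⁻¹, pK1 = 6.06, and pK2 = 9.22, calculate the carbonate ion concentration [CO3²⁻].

[CO3²⁻] = 0.0319 mmol/kg

[CO2*] = KH · pCO2 = 10^(−1.30) × 1600×10^-6 = 8.019×10^-5 mol/kg
α₀ = 1/(1 + K1/[H⁺] + K1K2/[H⁺]²) = 1/(1 + 10^+1.38 + 10^-0.40) = 0.03939
DIC = [CO2*]/α₀ = 8.019×10^-5 / 0.03939 = 2.036 mmol/kg
[CO3²⁻] = α₂·DIC; α₂ = 0.01568, so [CO3²⁻] = 0.01568 × 2.036 = 0.0319 mmol/kg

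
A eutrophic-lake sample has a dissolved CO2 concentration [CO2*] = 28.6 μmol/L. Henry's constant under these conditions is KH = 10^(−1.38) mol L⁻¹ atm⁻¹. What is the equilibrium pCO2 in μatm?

KH = 10^(−1.38) = 4.169×10^-2 mol L⁻¹ atm⁻¹
pCO2 = [CO2*]/KH = 28.6×10^-6 / 4.169×10^-2 = 6.86×10^-4 atm = 686 μatm

pCO2 = 686 μatm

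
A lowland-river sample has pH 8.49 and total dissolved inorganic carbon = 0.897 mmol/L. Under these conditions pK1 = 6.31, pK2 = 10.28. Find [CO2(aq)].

α₀ = 1 / (1 + K1/[H⁺] + K1K2/[H⁺]²) = 1 / (1 + 10^+2.18 + 10^+0.39)
   = 1 / (1 + 151.36 + 2.4547) = 1/154.81 = 0.006459
[CO2*] = α₀ × DIC = 0.006459 × 0.897 = 0.00579 mmol/L = 5.79 μmol/L

[CO2*] = 5.79 μmol/L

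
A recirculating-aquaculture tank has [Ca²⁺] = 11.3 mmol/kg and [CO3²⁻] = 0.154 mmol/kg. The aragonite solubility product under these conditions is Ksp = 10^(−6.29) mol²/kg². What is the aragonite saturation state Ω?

Ksp = 10^(−6.29) = 5.129×10^-7
Ω = [Ca²⁺][CO3²⁻]/Ksp = (11.3×10^-3)(0.154×10^-3) / 5.129×10^-7 = 3.39

Ω = 3.39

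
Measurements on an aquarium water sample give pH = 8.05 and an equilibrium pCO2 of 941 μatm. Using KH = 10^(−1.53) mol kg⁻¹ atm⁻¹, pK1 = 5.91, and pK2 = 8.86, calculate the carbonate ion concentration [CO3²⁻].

[CO2*] = KH · pCO2 = 10^(−1.53) × 941×10^-6 = 2.777×10^-5 mol/kg
α₀ = 1/(1 + K1/[H⁺] + K1K2/[H⁺]²) = 1/(1 + 10^+2.14 + 10^+1.33) = 0.006234
DIC = [CO2*]/α₀ = 2.777×10^-5 / 0.006234 = 4.455 mmol/kg
[CO3²⁻] = α₂·DIC; α₂ = 0.1333, so [CO3²⁻] = 0.1333 × 4.455 = 0.594 mmol/kg

[CO3²⁻] = 0.594 mmol/kg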